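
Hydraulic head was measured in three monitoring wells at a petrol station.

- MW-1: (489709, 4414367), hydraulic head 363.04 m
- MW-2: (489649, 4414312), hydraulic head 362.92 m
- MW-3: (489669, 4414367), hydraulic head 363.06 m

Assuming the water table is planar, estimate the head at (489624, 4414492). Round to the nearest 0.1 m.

With h = a·x + b·y + c and MW-1 as origin, the differences give:
  (-60)·a + (-55)·b = -0.12
  (-40)·a + 0·b = +0.02
Eliminate b (×0 and ×(-55), subtract): -2200·a = 1.100 → a = ∂h/∂x = -0.0005000
Back-substitute: b = ∂h/∂y = +0.002727.
h(489624, 4414492) = 363.04 + (-0.0005000)·(-85) + (+0.002727)·(125) = 363.04 +0.042 +0.341 = 363.423 m.

363.4 m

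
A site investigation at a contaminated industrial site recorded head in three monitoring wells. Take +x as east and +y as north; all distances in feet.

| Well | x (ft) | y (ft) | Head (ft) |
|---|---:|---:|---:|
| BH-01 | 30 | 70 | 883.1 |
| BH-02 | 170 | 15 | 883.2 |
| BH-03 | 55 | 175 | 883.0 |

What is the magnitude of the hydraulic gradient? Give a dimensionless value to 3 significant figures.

Differences from BH-01: to BH-02 (Δx, Δy, Δh) = (140, -55, +0.1); to BH-03 = (25, 105, -0.1).
Determinant of the coordinate differences = 140·105 − 25·(-55) = 16075.
∂h/∂x = [(+0.1)·105 − (-0.1)·(-55)] / 16075 = +0.0003110
∂h/∂y = [140·(-0.1) − 25·(+0.1)] / 16075 = -0.001026
|∇h| = √(0.0003110² + -0.001026²) = 0.001072

0.00107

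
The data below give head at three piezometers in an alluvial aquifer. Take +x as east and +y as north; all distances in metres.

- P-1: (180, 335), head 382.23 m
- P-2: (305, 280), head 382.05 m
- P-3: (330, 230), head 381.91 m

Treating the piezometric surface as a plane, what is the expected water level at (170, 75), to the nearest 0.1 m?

381.5 m

With h = a·x + b·y + c and P-1 as origin, the differences give:
  125·a + (-55)·b = -0.18
  150·a + (-105)·b = -0.32
Eliminate b (×(-105) and ×(-55), subtract): -4875·a = 1.300 → a = ∂h/∂x = -0.0002667
Back-substitute: b = ∂h/∂y = +0.002667.
h(170, 75) = 382.23 + (-0.0002667)·(-10) + (+0.002667)·(-260) = 382.23 +0.003 -0.693 = 381.539 m.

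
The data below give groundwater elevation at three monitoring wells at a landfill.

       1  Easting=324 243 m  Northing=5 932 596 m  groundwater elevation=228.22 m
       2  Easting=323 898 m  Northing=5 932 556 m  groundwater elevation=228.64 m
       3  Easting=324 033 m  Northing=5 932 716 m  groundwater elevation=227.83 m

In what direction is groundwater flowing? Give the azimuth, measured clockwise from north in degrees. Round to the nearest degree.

Taking 1 as reference: 2−1 = (-345, -40, +0.42); 3−1 = (-210, 120, -0.39).
Determinant of the coordinate differences = (-345)·120 − (-210)·(-40) = -49800.
∂h/∂x = [(+0.42)·120 − (-0.39)·(-40)] / -49800 = -0.0006988
∂h/∂y = [(-345)·(-0.39) − (-210)·(+0.42)] / -49800 = -0.004473
Flow direction (−∇h) has components (+0.0006988 E, +0.004473 N).
Azimuth = atan2(E, N) = atan2(+0.0006988, +0.004473) = 8.9° ≈ 009°.

009°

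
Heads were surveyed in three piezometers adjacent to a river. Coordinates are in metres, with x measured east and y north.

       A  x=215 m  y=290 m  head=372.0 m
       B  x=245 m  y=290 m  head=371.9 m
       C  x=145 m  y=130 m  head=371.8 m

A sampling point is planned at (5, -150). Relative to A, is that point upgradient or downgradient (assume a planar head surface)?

Taking A as reference: B−A = (30, 0, -0.1); C−A = (-70, -160, -0.2).
Determinant of the coordinate differences = 30·(-160) − (-70)·0 = -4800.
∂h/∂x = [(-0.1)·(-160) − (-0.2)·0] / -4800 = -0.003333
∂h/∂y = [30·(-0.2) − (-70)·(-0.1)] / -4800 = +0.002708
Head at (5, -150) = 372.0 + (-0.003333)·(-210) + (+0.002708)·(-440) = 371.51 m.
That is lower than the 372.0 m at A, so the point is downgradient.

downgradient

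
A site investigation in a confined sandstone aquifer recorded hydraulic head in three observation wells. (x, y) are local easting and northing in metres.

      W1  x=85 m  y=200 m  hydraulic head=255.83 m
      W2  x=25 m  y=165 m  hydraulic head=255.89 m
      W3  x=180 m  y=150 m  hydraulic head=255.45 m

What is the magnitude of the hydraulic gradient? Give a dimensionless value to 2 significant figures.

0.0037

Differences from W1: to W2 (Δx, Δy, Δh) = (-60, -35, +0.06); to W3 = (95, -50, -0.38).
Determinant of the coordinate differences = (-60)·(-50) − 95·(-35) = 6325.
∂h/∂x = [(+0.06)·(-50) − (-0.38)·(-35)] / 6325 = -0.002577
∂h/∂y = [(-60)·(-0.38) − 95·(+0.06)] / 6325 = +0.002704
|∇h| = √(-0.002577² + 0.002704²) = 0.003735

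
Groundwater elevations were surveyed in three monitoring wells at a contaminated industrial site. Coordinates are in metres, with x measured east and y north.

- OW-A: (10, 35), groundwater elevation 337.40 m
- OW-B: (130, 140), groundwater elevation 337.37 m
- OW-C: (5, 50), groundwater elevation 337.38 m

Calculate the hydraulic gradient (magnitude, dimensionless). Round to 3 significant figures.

With h = a·x + b·y + c and OW-A as origin, the differences give:
  120·a + 105·b = -0.03
  (-5)·a + 15·b = -0.02
Eliminate b (×15 and ×105, subtract): 2325·a = 1.650 → a = ∂h/∂x = +0.0007097
Back-substitute: b = ∂h/∂y = -0.001097.
|∇h| = √(0.0007097² + -0.001097²) = 0.001307

0.00131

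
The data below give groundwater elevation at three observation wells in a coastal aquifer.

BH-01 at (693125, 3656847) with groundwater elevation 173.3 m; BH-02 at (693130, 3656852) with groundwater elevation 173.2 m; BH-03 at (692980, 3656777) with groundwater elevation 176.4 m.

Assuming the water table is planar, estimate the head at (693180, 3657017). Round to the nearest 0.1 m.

With h = a·x + b·y + c and BH-01 as origin, the differences give:
  5·a + 5·b = -0.1
  (-145)·a + (-70)·b = +3.1
Eliminate b (×(-70) and ×5, subtract): 375·a = -8.50 → a = ∂h/∂x = -0.02267
Back-substitute: b = ∂h/∂y = +0.002667.
h(693180, 3657017) = 173.3 + (-0.02267)·(55) + (+0.002667)·(170) = 173.3 -1.247 +0.453 = 172.507 m.

172.5 m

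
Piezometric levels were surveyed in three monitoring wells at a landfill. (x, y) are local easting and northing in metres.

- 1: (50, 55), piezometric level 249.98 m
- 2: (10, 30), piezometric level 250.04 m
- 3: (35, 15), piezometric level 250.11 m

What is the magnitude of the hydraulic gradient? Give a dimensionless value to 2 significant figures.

With h = a·x + b·y + c and 1 as origin, the differences give:
  (-40)·a + (-25)·b = +0.06
  (-15)·a + (-40)·b = +0.13
Eliminate b (×(-40) and ×(-25), subtract): 1225·a = 0.850 → a = ∂h/∂x = +0.0006939
Back-substitute: b = ∂h/∂y = -0.003510.
|∇h| = √(0.0006939² + -0.003510²) = 0.003578

0.0036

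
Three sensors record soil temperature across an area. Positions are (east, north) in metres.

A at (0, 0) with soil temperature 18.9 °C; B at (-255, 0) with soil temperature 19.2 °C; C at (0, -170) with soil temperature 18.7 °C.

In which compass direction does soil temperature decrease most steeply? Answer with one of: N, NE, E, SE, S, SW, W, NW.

SE

∂T/∂x = (19.2 − 18.9) / (-255 − 0) = -0.001176
∂T/∂y = (18.7 − 18.9) / (-170 − 0) = +0.001176
Steepest decrease is along −∇f = (+0.001176 E, -0.001176 N) → southeast.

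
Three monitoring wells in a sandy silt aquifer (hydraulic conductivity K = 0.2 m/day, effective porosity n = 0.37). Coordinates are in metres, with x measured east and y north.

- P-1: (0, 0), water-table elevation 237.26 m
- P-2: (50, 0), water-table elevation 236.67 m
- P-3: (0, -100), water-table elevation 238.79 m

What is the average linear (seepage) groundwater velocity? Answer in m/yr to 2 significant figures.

∂h/∂x = (236.67 − 237.26) / (50 − 0) = -0.01180
∂h/∂y = (238.79 − 237.26) / (-100 − 0) = -0.01530
|∇h| = √(-0.01180² + -0.01530²) = 0.01932
Seepage velocity v = K·i/n = 0.2 × 0.01932 / 0.37 = 0.01044 m/day = 3.813 m/yr.

3.8 m/yr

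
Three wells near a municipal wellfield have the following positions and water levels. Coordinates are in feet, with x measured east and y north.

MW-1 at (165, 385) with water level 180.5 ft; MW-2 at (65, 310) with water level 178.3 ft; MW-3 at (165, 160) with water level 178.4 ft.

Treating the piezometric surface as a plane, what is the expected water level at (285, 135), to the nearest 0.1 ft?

Differences from MW-1: to MW-2 (Δx, Δy, Δh) = (-100, -75, -2.2); to MW-3 = (0, -225, -2.1).
Solve a·Δx + b·Δy = Δh: det = (-100)·(-225) − 0·(-75) = 22500.
∂h/∂x = [(-2.2)·(-225) − (-2.1)·(-75)] / 22500 = +0.01500
∂h/∂y = [(-100)·(-2.1) − 0·(-2.2)] / 22500 = +0.009333
h(285, 135) = 180.5 + (+0.01500)·(120) + (+0.009333)·(-250) = 180.5 +1.800 -2.333 = 179.967 ft.

180.0 ft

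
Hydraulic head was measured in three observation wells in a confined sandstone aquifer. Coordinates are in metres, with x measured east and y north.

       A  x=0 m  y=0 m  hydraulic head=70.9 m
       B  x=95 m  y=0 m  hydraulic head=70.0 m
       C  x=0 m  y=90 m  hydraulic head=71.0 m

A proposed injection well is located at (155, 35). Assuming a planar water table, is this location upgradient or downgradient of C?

∂h/∂x = (70.0 − 70.9) / (95 − 0) = -0.009474
∂h/∂y = (71.0 − 70.9) / (90 − 0) = +0.001111
Head at (155, 35) = 70.9 + (-0.009474)·(155) + (+0.001111)·(35) = 69.47 m.
That is lower than the 71.0 m at C, so the point is downgradient.

downgradient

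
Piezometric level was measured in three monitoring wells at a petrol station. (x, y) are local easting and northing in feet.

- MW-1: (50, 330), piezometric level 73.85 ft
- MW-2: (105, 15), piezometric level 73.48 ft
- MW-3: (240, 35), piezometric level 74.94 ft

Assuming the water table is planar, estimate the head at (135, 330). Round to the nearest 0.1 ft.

74.7 ft

Taking MW-1 as reference: MW-2−MW-1 = (55, -315, -0.37); MW-3−MW-1 = (190, -295, +1.09).
Solve a·Δx + b·Δy = Δh: det = 55·(-295) − 190·(-315) = 43625.
∂h/∂x = [(-0.37)·(-295) − (+1.09)·(-315)] / 43625 = +0.01037
∂h/∂y = [55·(+1.09) − 190·(-0.37)] / 43625 = +0.002986
h(135, 330) = 73.85 + (+0.01037)·(85) + (+0.002986)·(0) = 73.85 +0.882 +0.000 = 74.732 ft.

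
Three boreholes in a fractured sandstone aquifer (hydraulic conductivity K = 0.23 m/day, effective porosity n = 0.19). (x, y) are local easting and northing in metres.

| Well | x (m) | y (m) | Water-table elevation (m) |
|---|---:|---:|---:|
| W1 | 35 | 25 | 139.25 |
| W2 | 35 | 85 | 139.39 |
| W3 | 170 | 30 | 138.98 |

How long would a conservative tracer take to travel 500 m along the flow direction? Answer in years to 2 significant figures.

Three-point gradient (reference W1): Δ to W2 = (0, 60, +0.14), Δ to W3 = (135, 5, -0.27).
∂h/∂x = -0.002086, ∂h/∂y = +0.002333 (det = -8100).
|∇h| = √(-0.002086² + 0.002333²) = 0.00313
Seepage velocity v = K·i/n = 0.23 × 0.00313 / 0.19 = 0.003789 m/day.
t = 500 / 0.003789 = 1.32e+05 days = 361 years.

360 years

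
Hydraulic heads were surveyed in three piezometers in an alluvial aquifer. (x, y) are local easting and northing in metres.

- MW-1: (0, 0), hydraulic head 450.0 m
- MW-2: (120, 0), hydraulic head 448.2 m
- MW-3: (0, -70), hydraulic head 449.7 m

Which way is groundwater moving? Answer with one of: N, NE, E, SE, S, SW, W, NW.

E

∂h/∂x = (448.2 − 450.0) / (120 − 0) = -0.01500
∂h/∂y = (449.7 − 450.0) / (-70 − 0) = +0.004286
Flow = −∇h = (+0.01500 east, -0.004286 north), which points east.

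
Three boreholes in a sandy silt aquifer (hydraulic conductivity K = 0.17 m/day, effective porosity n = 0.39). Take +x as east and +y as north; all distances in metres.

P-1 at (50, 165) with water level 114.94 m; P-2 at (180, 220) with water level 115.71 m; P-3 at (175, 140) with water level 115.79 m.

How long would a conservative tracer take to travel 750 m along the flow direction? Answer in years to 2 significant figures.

710 years

Taking P-1 as reference: P-2−P-1 = (130, 55, +0.77); P-3−P-1 = (125, -25, +0.85).
Determinant of the coordinate differences = 130·(-25) − 125·55 = -10125.
∂h/∂x = [(+0.77)·(-25) − (+0.85)·55] / -10125 = +0.006519
∂h/∂y = [130·(+0.85) − 125·(+0.77)] / -10125 = -0.001407
|∇h| = √(0.006519² + -0.001407²) = 0.006669
Seepage velocity v = K·i/n = 0.17 × 0.006669 / 0.39 = 0.002907 m/day.
t = 750 / 0.002907 = 2.58e+05 days = 706 years.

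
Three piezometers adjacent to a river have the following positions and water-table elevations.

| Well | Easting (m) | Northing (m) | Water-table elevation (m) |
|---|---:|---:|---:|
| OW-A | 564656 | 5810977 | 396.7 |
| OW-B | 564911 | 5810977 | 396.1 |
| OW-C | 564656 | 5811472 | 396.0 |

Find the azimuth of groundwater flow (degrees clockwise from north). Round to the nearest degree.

059°

∂h/∂x = (396.1 − 396.7) / (564911 − 564656) = -0.002353
∂h/∂y = (396.0 − 396.7) / (5811472 − 5810977) = -0.001414
Flow direction (−∇h) has components (+0.002353 E, +0.001414 N).
Azimuth = atan2(E, N) = atan2(+0.002353, +0.001414) = 59.0° ≈ 059°.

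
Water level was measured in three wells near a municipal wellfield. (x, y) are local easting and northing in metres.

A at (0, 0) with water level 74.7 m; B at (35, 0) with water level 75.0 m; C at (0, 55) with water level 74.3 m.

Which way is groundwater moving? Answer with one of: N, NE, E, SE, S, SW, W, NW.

∂h/∂x = (75.0 − 74.7) / (35 − 0) = +0.008571
∂h/∂y = (74.3 − 74.7) / (55 − 0) = -0.007273
Flow = −∇h = (-0.008571 east, +0.007273 north), which points northwest.

NW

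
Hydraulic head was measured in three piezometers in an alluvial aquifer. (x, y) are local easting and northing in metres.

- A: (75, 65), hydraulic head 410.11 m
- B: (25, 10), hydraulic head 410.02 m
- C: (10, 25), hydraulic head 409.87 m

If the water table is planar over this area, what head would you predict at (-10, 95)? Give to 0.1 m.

409.5 m

Taking A as reference: B−A = (-50, -55, -0.09); C−A = (-65, -40, -0.24).
Determinant of the coordinate differences = (-50)·(-40) − (-65)·(-55) = -1575.
∂h/∂x = [(-0.09)·(-40) − (-0.24)·(-55)] / -1575 = +0.006095
∂h/∂y = [(-50)·(-0.24) − (-65)·(-0.09)] / -1575 = -0.003905
h(-10, 95) = 410.11 + (+0.006095)·(-85) + (-0.003905)·(30) = 410.11 -0.518 -0.117 = 409.475 m.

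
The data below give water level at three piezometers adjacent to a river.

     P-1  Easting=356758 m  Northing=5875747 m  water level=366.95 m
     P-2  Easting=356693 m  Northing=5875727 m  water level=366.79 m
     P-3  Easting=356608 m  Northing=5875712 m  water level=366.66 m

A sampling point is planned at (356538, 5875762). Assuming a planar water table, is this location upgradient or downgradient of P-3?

upgradient

Taking P-1 as reference: P-2−P-1 = (-65, -20, -0.16); P-3−P-1 = (-150, -35, -0.29).
Solve a·Δx + b·Δy = Δh: det = (-65)·(-35) − (-150)·(-20) = -725.
∂h/∂x = [(-0.16)·(-35) − (-0.29)·(-20)] / -725 = +0.0002759
∂h/∂y = [(-65)·(-0.29) − (-150)·(-0.16)] / -725 = +0.007103
Head at (356538, 5875762) = 366.95 + (+0.0002759)·(-220) + (+0.007103)·(15) = 367.00 m.
That is higher than the 366.66 m at P-3, so the point is upgradient.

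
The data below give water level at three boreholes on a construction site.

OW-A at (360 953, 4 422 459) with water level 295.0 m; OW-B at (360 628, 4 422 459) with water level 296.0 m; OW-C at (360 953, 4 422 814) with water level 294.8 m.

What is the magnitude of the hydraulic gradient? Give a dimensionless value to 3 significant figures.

0.00313

∂h/∂x = (296.0 − 295.0) / (360628 − 360953) = -0.003077
∂h/∂y = (294.8 − 295.0) / (4422814 − 4422459) = -0.0005634
|∇h| = √(-0.003077² + -0.0005634²) = 0.003128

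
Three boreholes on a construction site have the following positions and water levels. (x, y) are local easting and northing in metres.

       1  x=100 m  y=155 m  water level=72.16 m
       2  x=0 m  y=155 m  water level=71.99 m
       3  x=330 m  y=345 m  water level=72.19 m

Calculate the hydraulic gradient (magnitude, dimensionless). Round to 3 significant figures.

With h = a·x + b·y + c and 1 as origin, the differences give:
  (-100)·a + 0·b = -0.17
  230·a + 190·b = +0.03
Eliminate b (×190 and ×0, subtract): -19000·a = -32.300 → a = ∂h/∂x = +0.001700
Back-substitute: b = ∂h/∂y = -0.001900.
|∇h| = √(0.001700² + -0.001900²) = 0.00255

0.00255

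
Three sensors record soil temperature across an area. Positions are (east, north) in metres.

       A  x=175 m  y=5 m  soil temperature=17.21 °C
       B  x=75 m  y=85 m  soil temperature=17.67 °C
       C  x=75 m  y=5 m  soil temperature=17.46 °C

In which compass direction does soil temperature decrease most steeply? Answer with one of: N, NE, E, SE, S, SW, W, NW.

Taking A as reference: B−A = (-100, 80, +0.46); C−A = (-100, 0, +0.25).
Solve a·Δx + b·Δy = ΔT: det = (-100)·0 − (-100)·80 = 8000.
∂T/∂x = [(+0.46)·0 − (+0.25)·80] / 8000 = -0.002500
∂T/∂y = [(-100)·(+0.25) − (-100)·(+0.46)] / 8000 = +0.002625
Steepest decrease is along −∇f = (+0.002500 E, -0.002625 N) → southeast.

SE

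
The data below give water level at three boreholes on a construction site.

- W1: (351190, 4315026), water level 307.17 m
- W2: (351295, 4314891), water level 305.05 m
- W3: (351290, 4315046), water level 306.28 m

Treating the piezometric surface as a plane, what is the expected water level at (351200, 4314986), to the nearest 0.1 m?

With h = a·x + b·y + c and W1 as origin, the differences give:
  105·a + (-135)·b = -2.12
  100·a + 20·b = -0.89
Eliminate b (×20 and ×(-135), subtract): 15600·a = -162.550 → a = ∂h/∂x = -0.01042
Back-substitute: b = ∂h/∂y = +0.007599.
h(351200, 4314986) = 307.17 + (-0.01042)·(10) + (+0.007599)·(-40) = 307.17 -0.104 -0.304 = 306.762 m.

306.8 m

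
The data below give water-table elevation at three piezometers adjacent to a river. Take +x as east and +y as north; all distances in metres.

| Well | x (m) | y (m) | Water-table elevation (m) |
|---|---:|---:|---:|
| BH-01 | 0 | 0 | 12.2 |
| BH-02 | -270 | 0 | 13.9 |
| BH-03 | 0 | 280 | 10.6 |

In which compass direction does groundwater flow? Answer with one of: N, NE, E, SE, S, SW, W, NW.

∂h/∂x = (13.9 − 12.2) / (-270 − 0) = -0.006296
∂h/∂y = (10.6 − 12.2) / (280 − 0) = -0.005714
Flow = −∇h = (+0.006296 east, +0.005714 north), which points northeast.

NE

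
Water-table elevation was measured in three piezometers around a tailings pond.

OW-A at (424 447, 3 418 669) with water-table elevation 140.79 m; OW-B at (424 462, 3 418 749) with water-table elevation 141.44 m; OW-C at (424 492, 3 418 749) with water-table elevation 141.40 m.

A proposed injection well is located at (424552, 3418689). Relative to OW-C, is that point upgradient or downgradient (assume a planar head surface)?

downgradient

With h = a·x + b·y + c and OW-A as origin, the differences give:
  15·a + 80·b = +0.65
  45·a + 80·b = +0.61
Eliminate b (×80 and ×80, subtract): -2400·a = 3.200 → a = ∂h/∂x = -0.001333
Back-substitute: b = ∂h/∂y = +0.008375.
Head at (424552, 3418689) = 140.79 + (-0.001333)·(105) + (+0.008375)·(20) = 140.82 m.
That is lower than the 141.40 m at OW-C, so the point is downgradient.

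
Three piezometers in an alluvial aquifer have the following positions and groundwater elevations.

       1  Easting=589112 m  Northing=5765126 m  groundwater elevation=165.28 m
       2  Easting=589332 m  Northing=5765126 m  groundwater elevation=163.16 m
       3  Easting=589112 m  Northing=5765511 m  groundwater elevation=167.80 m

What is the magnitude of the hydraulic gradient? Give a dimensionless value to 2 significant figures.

0.012

∂h/∂x = (163.16 − 165.28) / (589332 − 589112) = -0.009636
∂h/∂y = (167.80 − 165.28) / (5765511 − 5765126) = +0.006545
|∇h| = √(-0.009636² + 0.006545²) = 0.01165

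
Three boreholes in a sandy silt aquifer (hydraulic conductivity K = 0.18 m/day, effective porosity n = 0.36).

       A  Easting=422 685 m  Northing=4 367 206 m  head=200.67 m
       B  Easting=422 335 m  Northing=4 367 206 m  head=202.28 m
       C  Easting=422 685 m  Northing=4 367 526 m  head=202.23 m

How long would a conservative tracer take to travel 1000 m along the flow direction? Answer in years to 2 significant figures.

820 years

∂h/∂x = (202.28 − 200.67) / (422335 − 422685) = -0.004600
∂h/∂y = (202.23 − 200.67) / (4367526 − 4367206) = +0.004875
|∇h| = √(-0.004600² + 0.004875²) = 0.006703
Seepage velocity v = K·i/n = 0.18 × 0.006703 / 0.36 = 0.003351 m/day.
t = 1000 / 0.003351 = 2.984e+05 days = 817 years.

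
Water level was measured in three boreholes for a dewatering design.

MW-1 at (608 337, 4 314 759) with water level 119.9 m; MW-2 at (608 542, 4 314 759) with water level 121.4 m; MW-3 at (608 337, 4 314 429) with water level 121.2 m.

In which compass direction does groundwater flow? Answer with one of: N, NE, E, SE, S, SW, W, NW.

NW

∂h/∂x = (121.4 − 119.9) / (608542 − 608337) = +0.007317
∂h/∂y = (121.2 − 119.9) / (4314429 − 4314759) = -0.003939
Flow = −∇h = (-0.007317 east, +0.003939 north), which points northwest.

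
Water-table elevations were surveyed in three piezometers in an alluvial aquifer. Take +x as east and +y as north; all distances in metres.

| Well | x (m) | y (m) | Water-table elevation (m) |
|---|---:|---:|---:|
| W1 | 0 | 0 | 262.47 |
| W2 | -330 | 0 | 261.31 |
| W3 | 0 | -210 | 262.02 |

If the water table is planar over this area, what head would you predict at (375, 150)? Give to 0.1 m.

∂h/∂x = (261.31 − 262.47) / (-330 − 0) = +0.003515
∂h/∂y = (262.02 − 262.47) / (-210 − 0) = +0.002143
h(375, 150) = 262.47 + (+0.003515)·(375) + (+0.002143)·(150) = 262.47 +1.318 +0.321 = 264.110 m.

264.1 m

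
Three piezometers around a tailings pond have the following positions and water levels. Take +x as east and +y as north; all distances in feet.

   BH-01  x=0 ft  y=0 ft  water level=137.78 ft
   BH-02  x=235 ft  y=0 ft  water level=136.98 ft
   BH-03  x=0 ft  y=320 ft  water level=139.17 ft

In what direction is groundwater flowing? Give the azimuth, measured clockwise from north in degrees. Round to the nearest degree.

142°

∂h/∂x = (136.98 − 137.78) / (235 − 0) = -0.003404
∂h/∂y = (139.17 − 137.78) / (320 − 0) = +0.004344
Flow direction (−∇h) has components (+0.003404 E, -0.004344 N).
Azimuth = atan2(E, N) = atan2(+0.003404, -0.004344) = 141.9° ≈ 142°.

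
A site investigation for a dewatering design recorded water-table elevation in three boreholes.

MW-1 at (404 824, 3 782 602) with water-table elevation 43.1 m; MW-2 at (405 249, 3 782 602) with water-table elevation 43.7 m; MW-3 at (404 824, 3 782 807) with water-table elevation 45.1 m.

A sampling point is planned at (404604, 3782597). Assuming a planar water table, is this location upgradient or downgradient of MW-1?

downgradient

∂h/∂x = (43.7 − 43.1) / (405249 − 404824) = +0.001412
∂h/∂y = (45.1 − 43.1) / (3782807 − 3782602) = +0.009756
Head at (404604, 3782597) = 43.1 + (+0.001412)·(-220) + (+0.009756)·(-5) = 42.74 m.
That is lower than the 43.1 m at MW-1, so the point is downgradient.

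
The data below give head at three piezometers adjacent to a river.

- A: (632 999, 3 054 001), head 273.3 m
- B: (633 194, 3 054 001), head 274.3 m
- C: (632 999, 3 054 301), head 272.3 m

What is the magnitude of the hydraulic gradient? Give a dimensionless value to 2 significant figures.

0.0061

∂h/∂x = (274.3 − 273.3) / (633194 − 632999) = +0.005128
∂h/∂y = (272.3 − 273.3) / (3054301 − 3054001) = -0.003333
|∇h| = √(0.005128² + -0.003333²) = 0.006116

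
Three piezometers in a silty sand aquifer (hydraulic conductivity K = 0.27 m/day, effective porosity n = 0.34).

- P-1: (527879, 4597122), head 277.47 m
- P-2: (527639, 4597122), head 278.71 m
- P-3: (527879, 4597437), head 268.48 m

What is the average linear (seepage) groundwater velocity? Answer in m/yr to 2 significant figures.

∂h/∂x = (278.71 − 277.47) / (527639 − 527879) = -0.005167
∂h/∂y = (268.48 − 277.47) / (4597437 − 4597122) = -0.02854
|∇h| = √(-0.005167² + -0.02854²) = 0.029
Seepage velocity v = K·i/n = 0.27 × 0.029 / 0.34 = 0.02303 m/day = 8.412 m/yr.

8.4 m/yr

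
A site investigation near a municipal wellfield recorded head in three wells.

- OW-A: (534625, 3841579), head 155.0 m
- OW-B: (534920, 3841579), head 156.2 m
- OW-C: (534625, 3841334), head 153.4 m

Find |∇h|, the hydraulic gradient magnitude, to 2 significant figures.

∂h/∂x = (156.2 − 155.0) / (534920 − 534625) = +0.004068
∂h/∂y = (153.4 − 155.0) / (3841334 − 3841579) = +0.006531
|∇h| = √(0.004068² + 0.006531²) = 0.007694

0.0077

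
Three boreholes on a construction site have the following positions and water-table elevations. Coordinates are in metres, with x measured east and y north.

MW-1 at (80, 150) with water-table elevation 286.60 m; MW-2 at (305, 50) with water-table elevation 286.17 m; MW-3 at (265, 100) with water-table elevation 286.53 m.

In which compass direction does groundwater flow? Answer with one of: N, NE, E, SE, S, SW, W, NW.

With h = a·x + b·y + c and MW-1 as origin, the differences give:
  225·a + (-100)·b = -0.43
  185·a + (-50)·b = -0.07
Eliminate b (×(-50) and ×(-100), subtract): 7250·a = 14.500 → a = ∂h/∂x = +0.002000
Back-substitute: b = ∂h/∂y = +0.008800.
Flow = −∇h = (-0.002000 east, -0.008800 north), which points south.

S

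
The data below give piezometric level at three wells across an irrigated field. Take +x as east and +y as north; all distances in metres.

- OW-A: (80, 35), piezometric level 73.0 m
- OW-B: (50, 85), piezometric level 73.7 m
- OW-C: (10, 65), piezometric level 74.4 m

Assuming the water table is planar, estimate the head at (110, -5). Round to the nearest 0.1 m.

72.3 m

Three-point gradient (reference OW-A): Δ to OW-B = (-30, 50, +0.7), Δ to OW-C = (-70, 30, +1.4).
∂h/∂x = -0.01885, ∂h/∂y = +0.002692 (det = 2600).
h(110, -5) = 73.0 + (-0.01885)·(30) + (+0.002692)·(-40) = 73.0 -0.565 -0.108 = 72.327 m.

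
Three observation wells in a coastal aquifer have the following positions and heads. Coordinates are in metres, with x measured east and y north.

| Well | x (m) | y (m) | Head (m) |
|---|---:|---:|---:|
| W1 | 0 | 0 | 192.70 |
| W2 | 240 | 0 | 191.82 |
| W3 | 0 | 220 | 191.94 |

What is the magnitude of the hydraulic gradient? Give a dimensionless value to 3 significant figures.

∂h/∂x = (191.82 − 192.70) / (240 − 0) = -0.003667
∂h/∂y = (191.94 − 192.70) / (220 − 0) = -0.003455
|∇h| = √(-0.003667² + -0.003455²) = 0.005038

0.00504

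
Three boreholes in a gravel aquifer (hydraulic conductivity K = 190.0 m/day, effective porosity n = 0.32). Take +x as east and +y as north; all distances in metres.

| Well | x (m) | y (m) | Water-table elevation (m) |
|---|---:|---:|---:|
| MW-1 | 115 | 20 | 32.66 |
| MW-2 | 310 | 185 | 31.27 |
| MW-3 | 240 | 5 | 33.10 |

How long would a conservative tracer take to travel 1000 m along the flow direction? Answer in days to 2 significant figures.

Differences from MW-1: to MW-2 (Δx, Δy, Δh) = (195, 165, -1.39); to MW-3 = (125, -15, +0.44).
Solve a·Δx + b·Δy = Δh: det = 195·(-15) − 125·165 = -23550.
∂h/∂x = [(-1.39)·(-15) − (+0.44)·165] / -23550 = +0.002197
∂h/∂y = [195·(+0.44) − 125·(-1.39)] / -23550 = -0.01102
|∇h| = √(0.002197² + -0.01102²) = 0.01124
Seepage velocity v = K·i/n = 190.0 × 0.01124 / 0.32 = 6.674 m/day.
t = 1000 / 6.674 = 149.8 days.

150 days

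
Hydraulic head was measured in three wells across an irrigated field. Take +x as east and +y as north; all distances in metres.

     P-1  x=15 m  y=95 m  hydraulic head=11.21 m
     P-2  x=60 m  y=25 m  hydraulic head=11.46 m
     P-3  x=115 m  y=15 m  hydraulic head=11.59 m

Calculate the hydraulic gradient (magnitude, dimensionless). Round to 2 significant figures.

Taking P-1 as reference: P-2−P-1 = (45, -70, +0.25); P-3−P-1 = (100, -80, +0.38).
Determinant of the coordinate differences = 45·(-80) − 100·(-70) = 3400.
∂h/∂x = [(+0.25)·(-80) − (+0.38)·(-70)] / 3400 = +0.001941
∂h/∂y = [45·(+0.38) − 100·(+0.25)] / 3400 = -0.002324
|∇h| = √(0.001941² + -0.002324²) = 0.003028

0.0030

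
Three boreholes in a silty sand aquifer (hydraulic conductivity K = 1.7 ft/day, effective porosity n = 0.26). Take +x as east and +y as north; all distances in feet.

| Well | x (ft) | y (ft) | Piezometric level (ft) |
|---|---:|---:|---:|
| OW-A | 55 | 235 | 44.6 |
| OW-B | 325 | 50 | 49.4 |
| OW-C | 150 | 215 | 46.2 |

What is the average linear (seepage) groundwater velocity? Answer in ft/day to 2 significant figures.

Differences from OW-A: to OW-B (Δx, Δy, Δh) = (270, -185, +4.8); to OW-C = (95, -20, +1.6).
Solve a·Δx + b·Δy = Δh: det = 270·(-20) − 95·(-185) = 12175.
∂h/∂x = [(+4.8)·(-20) − (+1.6)·(-185)] / 12175 = +0.01643
∂h/∂y = [270·(+1.6) − 95·(+4.8)] / 12175 = -0.001971
|∇h| = √(0.01643² + -0.001971²) = 0.01655
Seepage velocity v = K·i/n = 1.7 × 0.01655 / 0.26 = 0.1082 ft/day.

0.11 ft/day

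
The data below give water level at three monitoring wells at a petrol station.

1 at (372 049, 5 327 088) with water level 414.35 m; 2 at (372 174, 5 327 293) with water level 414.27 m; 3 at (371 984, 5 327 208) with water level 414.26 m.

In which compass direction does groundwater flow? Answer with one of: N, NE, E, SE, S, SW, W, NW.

Three-point gradient (reference 1): Δ to 2 = (125, 205, -0.08), Δ to 3 = (-65, 120, -0.09).
∂h/∂x = +0.0003124, ∂h/∂y = -0.0005808 (det = 28325).
Flow = −∇h = (-0.0003124 east, +0.0005808 north), which points northwest.

NW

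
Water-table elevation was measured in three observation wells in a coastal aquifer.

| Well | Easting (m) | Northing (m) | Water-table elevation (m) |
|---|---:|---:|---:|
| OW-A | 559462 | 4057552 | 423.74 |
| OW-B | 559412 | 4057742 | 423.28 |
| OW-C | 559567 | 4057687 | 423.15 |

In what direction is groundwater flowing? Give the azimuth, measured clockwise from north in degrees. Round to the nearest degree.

033°

Taking OW-A as reference: OW-B−OW-A = (-50, 190, -0.46); OW-C−OW-A = (105, 135, -0.59).
Solve a·Δx + b·Δy = Δh: det = (-50)·135 − 105·190 = -26700.
∂h/∂x = [(-0.46)·135 − (-0.59)·190] / -26700 = -0.001873
∂h/∂y = [(-50)·(-0.59) − 105·(-0.46)] / -26700 = -0.002914
Flow direction (−∇h) has components (+0.001873 E, +0.002914 N).
Azimuth = atan2(E, N) = atan2(+0.001873, +0.002914) = 32.7° ≈ 033°.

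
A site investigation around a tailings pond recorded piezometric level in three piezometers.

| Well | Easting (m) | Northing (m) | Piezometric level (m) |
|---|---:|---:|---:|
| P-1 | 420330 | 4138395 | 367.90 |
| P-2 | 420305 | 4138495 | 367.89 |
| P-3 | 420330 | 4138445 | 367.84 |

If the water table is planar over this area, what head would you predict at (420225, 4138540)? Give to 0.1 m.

368.2 m

Taking P-1 as reference: P-2−P-1 = (-25, 100, -0.01); P-3−P-1 = (0, 50, -0.06).
Determinant of the coordinate differences = (-25)·50 − 0·100 = -1250.
∂h/∂x = [(-0.01)·50 − (-0.06)·100] / -1250 = -0.004400
∂h/∂y = [(-25)·(-0.06) − 0·(-0.01)] / -1250 = -0.001200
h(420225, 4138540) = 367.90 + (-0.004400)·(-105) + (-0.001200)·(145) = 367.90 +0.462 -0.174 = 368.188 m.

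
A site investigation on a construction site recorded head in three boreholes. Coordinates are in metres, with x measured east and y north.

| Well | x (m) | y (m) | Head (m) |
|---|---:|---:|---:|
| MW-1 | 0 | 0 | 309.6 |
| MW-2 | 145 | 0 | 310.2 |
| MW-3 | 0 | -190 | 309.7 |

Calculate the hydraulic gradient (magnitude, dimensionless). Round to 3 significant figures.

0.00417

∂h/∂x = (310.2 − 309.6) / (145 − 0) = +0.004138
∂h/∂y = (309.7 − 309.6) / (-190 − 0) = -0.0005263
|∇h| = √(0.004138² + -0.0005263²) = 0.004171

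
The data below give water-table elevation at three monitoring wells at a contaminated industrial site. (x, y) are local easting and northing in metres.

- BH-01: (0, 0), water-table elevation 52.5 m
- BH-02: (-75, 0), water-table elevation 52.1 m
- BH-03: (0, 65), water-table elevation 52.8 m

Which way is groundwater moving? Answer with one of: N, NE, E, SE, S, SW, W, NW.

∂h/∂x = (52.1 − 52.5) / (-75 − 0) = +0.005333
∂h/∂y = (52.8 − 52.5) / (65 − 0) = +0.004615
Flow = −∇h = (-0.005333 east, -0.004615 north), which points southwest.

SW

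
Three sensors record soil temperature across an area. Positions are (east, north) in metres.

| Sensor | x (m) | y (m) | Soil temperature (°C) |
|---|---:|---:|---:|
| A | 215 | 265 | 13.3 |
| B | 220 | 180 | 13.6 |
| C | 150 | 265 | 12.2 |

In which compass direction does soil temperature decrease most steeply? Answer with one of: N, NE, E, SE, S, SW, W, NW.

With T = a·x + b·y + c and A as origin, the differences give:
  5·a + (-85)·b = +0.3
  (-65)·a + 0·b = -1.1
Eliminate b (×0 and ×(-85), subtract): -5525·a = -93.50 → a = ∂T/∂x = +0.01692
Back-substitute: b = ∂T/∂y = -0.002534.
Steepest decrease is along −∇f = (-0.01692 E, +0.002534 N) → west.

W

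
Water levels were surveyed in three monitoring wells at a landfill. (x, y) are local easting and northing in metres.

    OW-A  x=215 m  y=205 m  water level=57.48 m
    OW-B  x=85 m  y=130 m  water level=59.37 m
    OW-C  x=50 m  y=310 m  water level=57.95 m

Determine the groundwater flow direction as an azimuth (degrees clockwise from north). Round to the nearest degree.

043°

With h = a·x + b·y + c and OW-A as origin, the differences give:
  (-130)·a + (-75)·b = +1.89
  (-165)·a + 105·b = +0.47
Eliminate b (×105 and ×(-75), subtract): -26025·a = 233.700 → a = ∂h/∂x = -0.008980
Back-substitute: b = ∂h/∂y = -0.009635.
Flow direction (−∇h) has components (+0.008980 E, +0.009635 N).
Azimuth = atan2(E, N) = atan2(+0.008980, +0.009635) = 43.0° ≈ 043°.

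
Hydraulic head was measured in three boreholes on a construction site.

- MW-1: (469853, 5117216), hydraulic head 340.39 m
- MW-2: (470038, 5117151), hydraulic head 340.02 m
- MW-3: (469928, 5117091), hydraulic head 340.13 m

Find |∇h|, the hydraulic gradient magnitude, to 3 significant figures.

Three-point gradient (reference MW-1): Δ to MW-2 = (185, -65, -0.37), Δ to MW-3 = (75, -125, -0.26).
∂h/∂x = -0.001608, ∂h/∂y = +0.001115 (det = -18250).
|∇h| = √(-0.001608² + 0.001115²) = 0.001957

0.00196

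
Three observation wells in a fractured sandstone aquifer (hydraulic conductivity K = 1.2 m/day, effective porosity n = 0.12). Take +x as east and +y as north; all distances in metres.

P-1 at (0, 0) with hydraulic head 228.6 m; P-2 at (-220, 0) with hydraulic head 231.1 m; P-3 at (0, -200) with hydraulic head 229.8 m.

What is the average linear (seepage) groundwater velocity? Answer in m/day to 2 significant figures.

∂h/∂x = (231.1 − 228.6) / (-220 − 0) = -0.01136
∂h/∂y = (229.8 − 228.6) / (-200 − 0) = -0.006000
|∇h| = √(-0.01136² + -0.006000²) = 0.01285
Seepage velocity v = K·i/n = 1.2 × 0.01285 / 0.12 = 0.1285 m/day.

0.13 m/day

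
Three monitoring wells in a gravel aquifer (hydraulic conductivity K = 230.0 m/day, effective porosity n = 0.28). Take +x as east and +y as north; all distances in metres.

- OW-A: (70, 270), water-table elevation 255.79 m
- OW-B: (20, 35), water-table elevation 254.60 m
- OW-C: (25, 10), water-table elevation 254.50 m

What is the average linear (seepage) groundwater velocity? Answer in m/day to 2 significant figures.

4.3 m/day

Taking OW-A as reference: OW-B−OW-A = (-50, -235, -1.19); OW-C−OW-A = (-45, -260, -1.29).
Determinant of the coordinate differences = (-50)·(-260) − (-45)·(-235) = 2425.
∂h/∂x = [(-1.19)·(-260) − (-1.29)·(-235)] / 2425 = +0.002577
∂h/∂y = [(-50)·(-1.29) − (-45)·(-1.19)] / 2425 = +0.004515
|∇h| = √(0.002577² + 0.004515²) = 0.005199
Seepage velocity v = K·i/n = 230.0 × 0.005199 / 0.28 = 4.271 m/day.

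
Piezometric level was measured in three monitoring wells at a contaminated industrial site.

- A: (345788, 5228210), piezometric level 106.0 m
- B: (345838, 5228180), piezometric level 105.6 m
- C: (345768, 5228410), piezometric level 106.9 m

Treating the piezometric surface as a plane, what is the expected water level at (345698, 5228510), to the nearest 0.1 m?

Differences from A: to B (Δx, Δy, Δh) = (50, -30, -0.4); to C = (-20, 200, +0.9).
Solve a·Δx + b·Δy = Δh: det = 50·200 − (-20)·(-30) = 9400.
∂h/∂x = [(-0.4)·200 − (+0.9)·(-30)] / 9400 = -0.005638
∂h/∂y = [50·(+0.9) − (-20)·(-0.4)] / 9400 = +0.003936
h(345698, 5228510) = 106.0 + (-0.005638)·(-90) + (+0.003936)·(300) = 106.0 +0.507 +1.181 = 107.688 m.

107.7 m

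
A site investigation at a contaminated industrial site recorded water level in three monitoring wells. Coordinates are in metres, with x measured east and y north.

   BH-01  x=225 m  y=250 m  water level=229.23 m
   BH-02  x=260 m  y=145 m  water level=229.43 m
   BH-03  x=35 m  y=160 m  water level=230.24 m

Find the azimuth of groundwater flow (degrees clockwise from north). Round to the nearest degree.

With h = a·x + b·y + c and BH-01 as origin, the differences give:
  35·a + (-105)·b = +0.20
  (-190)·a + (-90)·b = +1.01
Eliminate b (×(-90) and ×(-105), subtract): -23100·a = 88.050 → a = ∂h/∂x = -0.003812
Back-substitute: b = ∂h/∂y = -0.003175.
Flow direction (−∇h) has components (+0.003812 E, +0.003175 N).
Azimuth = atan2(E, N) = atan2(+0.003812, +0.003175) = 50.2° ≈ 050°.

050°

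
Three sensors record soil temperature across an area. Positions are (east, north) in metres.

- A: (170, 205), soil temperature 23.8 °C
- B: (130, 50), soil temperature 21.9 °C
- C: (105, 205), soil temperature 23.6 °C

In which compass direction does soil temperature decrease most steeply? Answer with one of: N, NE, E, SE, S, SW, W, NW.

S

With T = a·x + b·y + c and A as origin, the differences give:
  (-40)·a + (-155)·b = -1.9
  (-65)·a + 0·b = -0.2
Eliminate b (×0 and ×(-155), subtract): -10075·a = -31.00 → a = ∂T/∂x = +0.003077
Back-substitute: b = ∂T/∂y = +0.01146.
Steepest decrease is along −∇f = (-0.003077 E, -0.01146 N) → south.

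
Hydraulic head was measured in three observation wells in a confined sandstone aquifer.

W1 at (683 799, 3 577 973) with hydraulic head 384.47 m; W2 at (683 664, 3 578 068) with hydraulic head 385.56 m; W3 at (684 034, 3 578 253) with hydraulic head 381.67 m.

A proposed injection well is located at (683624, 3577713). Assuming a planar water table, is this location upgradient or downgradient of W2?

Taking W1 as reference: W2−W1 = (-135, 95, +1.09); W3−W1 = (235, 280, -2.80).
Determinant of the coordinate differences = (-135)·280 − 235·95 = -60125.
∂h/∂x = [(+1.09)·280 − (-2.80)·95] / -60125 = -0.009500
∂h/∂y = [(-135)·(-2.80) − 235·(+1.09)] / -60125 = -0.002027
Head at (683624, 3577713) = 384.47 + (-0.009500)·(-175) + (-0.002027)·(-260) = 386.66 m.
That is higher than the 385.56 m at W2, so the point is upgradient.

upgradient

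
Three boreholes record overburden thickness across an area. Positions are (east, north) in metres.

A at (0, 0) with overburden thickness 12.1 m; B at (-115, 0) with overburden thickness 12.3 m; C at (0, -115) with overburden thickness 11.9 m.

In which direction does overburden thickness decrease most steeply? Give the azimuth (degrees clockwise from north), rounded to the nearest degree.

135°

∂d/∂x = (12.3 − 12.1) / (-115 − 0) = -0.001739
∂d/∂y = (11.9 − 12.1) / (-115 − 0) = +0.001739
Steepest decrease is along −∇f: components (+0.001739 E, -0.001739 N).
Azimuth = atan2(+0.001739, -0.001739) = 135.0° ≈ 135°.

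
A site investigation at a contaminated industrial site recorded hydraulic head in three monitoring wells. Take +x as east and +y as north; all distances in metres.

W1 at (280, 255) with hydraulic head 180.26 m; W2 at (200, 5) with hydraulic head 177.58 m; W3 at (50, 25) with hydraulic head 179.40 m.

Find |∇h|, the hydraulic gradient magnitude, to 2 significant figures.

0.017

With h = a·x + b·y + c and W1 as origin, the differences give:
  (-80)·a + (-250)·b = -2.68
  (-230)·a + (-230)·b = -0.86
Eliminate b (×(-230) and ×(-250), subtract): -39100·a = 401.400 → a = ∂h/∂x = -0.01027
Back-substitute: b = ∂h/∂y = +0.01401.
|∇h| = √(-0.01027² + 0.01401²) = 0.01737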